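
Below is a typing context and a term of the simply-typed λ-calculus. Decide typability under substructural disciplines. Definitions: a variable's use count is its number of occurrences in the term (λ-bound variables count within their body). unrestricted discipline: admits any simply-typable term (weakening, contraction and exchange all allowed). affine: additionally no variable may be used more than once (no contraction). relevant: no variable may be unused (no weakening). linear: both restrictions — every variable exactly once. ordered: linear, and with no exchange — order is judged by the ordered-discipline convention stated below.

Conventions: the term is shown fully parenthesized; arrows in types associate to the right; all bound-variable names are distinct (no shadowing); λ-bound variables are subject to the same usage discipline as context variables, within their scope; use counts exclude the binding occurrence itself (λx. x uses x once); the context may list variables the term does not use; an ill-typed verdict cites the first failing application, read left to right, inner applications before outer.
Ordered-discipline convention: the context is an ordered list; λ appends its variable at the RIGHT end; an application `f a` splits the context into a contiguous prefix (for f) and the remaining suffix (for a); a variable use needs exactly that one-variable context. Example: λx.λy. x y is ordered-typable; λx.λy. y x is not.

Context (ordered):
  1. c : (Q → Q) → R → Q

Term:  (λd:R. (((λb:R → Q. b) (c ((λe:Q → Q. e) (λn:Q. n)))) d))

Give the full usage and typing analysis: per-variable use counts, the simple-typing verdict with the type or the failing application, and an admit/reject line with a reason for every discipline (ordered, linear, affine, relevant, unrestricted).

variable uses: c: 1, d (λ-bound): 1, b (λ-bound): 1, e (λ-bound): 1, n (λ-bound): 1
order of uses: b, c, e, n, d
typing: well-typed at R → Q
ordered: ✓ — c, d, b, e, n once each; derivable with no W/C/E
linear: ✓ — exactly-once usage across c, d, b, e, n
affine: ✓ — c, d, b, e, n: no repeats, contraction unneeded
relevant: ✓ — none of c, d, b, e, n goes unused
unrestricted: ✓ — type-checks (R → Q) and nothing is barred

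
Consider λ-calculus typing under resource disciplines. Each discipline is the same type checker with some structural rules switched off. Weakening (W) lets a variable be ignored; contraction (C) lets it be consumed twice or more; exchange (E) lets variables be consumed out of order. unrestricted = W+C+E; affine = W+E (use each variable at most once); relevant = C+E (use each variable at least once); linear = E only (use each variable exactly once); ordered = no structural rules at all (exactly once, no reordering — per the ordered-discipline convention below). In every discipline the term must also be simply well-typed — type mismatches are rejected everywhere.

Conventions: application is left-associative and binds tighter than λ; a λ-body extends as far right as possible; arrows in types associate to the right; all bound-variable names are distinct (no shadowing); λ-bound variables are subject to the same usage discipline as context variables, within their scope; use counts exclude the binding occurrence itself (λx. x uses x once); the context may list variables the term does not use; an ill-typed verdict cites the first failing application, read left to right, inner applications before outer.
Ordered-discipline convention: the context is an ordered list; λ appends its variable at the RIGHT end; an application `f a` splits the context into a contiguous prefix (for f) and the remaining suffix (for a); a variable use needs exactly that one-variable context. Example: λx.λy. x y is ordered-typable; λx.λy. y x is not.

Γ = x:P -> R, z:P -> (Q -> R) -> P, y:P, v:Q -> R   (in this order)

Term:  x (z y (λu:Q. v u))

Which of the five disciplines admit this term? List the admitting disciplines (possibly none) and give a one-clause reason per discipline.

admitted by: ordered, linear, affine, relevant, unrestricted
counts: x=1; z=1; y=1; v=1; u (λ-bound)=1
uses in reading order: x, z, y, v, u
typing: well-typed at R
ordered: ✓ — single-use (x, z, y, v, u), ordered derivation ok
linear: ✓ — single use per variable (x, z, y, v, u)
affine: ✓ — x, z, y, v, u: no repeats, contraction unneeded
relevant: ✓ — every one of x, z, y, v, u appears
unrestricted: ✓ — well-typed at R; no restrictions here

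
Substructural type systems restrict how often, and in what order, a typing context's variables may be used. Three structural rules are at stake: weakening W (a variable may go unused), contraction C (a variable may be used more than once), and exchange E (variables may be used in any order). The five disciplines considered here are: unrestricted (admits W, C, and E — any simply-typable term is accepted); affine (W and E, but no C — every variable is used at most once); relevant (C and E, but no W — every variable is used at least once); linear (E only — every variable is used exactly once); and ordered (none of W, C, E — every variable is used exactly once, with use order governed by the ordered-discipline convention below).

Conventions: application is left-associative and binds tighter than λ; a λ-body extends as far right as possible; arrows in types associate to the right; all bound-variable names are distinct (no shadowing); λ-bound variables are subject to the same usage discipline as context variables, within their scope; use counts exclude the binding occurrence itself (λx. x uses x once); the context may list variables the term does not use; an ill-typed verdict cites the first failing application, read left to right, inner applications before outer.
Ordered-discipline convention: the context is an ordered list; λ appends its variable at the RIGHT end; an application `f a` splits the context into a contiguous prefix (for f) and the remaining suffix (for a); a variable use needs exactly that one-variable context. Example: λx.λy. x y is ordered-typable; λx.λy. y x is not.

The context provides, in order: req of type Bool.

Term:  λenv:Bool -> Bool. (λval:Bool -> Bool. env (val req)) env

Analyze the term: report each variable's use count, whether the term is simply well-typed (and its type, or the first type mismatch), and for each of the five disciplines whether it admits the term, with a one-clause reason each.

usage: req ×1; env [bound] ×2; val [bound] ×1
uses in reading order: env, val, req, env
typing: well-typed — term : (Bool -> Bool) -> Bool
ordered: ✗ — uses contraction: env ×2
linear: ✗ — uses contraction: env ×2
affine: ✗ — uses contraction: env ×2
relevant: ✓ — every one of req, env, val appears
unrestricted: ✓ — type-checks ((Bool -> Bool) -> Bool) and nothing is barred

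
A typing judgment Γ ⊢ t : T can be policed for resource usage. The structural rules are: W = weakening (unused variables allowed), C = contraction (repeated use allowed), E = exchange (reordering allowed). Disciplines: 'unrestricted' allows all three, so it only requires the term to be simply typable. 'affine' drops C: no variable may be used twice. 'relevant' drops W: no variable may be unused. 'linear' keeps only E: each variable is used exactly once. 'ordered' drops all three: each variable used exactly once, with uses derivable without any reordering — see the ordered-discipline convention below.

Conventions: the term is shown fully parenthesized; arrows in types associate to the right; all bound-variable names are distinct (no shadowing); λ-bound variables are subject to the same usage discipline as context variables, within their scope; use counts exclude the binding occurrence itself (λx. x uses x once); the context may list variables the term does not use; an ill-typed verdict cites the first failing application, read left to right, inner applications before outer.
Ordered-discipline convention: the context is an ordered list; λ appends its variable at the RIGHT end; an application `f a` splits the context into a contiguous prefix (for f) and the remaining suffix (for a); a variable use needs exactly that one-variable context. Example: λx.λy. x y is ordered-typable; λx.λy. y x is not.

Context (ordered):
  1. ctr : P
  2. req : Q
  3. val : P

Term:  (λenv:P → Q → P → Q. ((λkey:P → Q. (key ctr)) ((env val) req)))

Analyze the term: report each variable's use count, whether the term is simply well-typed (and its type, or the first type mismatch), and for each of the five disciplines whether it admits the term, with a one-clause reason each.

counts: ctr=1; req=1; val=1; env (bound)=1; key (bound)=1
use order (left to right): key, ctr, env, val, req
typing: well-typed — term : (P → Q → P → Q) → Q
ordered ✗ (no ordered split (uses run key, ctr, env, val, req))
linear ✓ (single use per variable (ctr, req, val, env, key))
affine ✓ (ctr, req, val, env, key: no repeats, contraction unneeded)
relevant ✓ (ctr, req, val, env, key: all used, weakening unneeded)
unrestricted ✓ (typability at (P → Q → P → Q) → Q is all that's needed)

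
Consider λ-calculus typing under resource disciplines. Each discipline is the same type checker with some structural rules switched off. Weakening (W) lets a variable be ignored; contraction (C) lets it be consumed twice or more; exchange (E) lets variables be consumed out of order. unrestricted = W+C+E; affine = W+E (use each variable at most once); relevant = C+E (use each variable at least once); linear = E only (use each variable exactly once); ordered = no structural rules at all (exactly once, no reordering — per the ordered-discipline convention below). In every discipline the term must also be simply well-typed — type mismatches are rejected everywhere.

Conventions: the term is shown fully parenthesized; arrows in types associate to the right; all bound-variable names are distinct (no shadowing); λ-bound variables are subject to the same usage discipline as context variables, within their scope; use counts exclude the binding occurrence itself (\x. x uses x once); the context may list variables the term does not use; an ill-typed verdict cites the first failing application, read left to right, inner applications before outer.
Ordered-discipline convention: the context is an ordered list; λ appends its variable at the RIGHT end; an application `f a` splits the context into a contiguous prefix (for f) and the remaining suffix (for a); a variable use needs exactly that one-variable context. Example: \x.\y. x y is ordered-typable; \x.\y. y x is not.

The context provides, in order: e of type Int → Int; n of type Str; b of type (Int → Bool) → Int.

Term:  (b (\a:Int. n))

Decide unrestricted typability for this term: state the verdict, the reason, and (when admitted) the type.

no — a type mismatch blocks all five
use counts: e=0, n=1, b=1, a (bound)=0
order of uses: b, n
typing: ill-typed: an application expects Int → Bool but receives Int → Str
across the five disciplines: ordered ✗ | linear ✗ | affine ✗ | relevant ✗ | unrestricted ✗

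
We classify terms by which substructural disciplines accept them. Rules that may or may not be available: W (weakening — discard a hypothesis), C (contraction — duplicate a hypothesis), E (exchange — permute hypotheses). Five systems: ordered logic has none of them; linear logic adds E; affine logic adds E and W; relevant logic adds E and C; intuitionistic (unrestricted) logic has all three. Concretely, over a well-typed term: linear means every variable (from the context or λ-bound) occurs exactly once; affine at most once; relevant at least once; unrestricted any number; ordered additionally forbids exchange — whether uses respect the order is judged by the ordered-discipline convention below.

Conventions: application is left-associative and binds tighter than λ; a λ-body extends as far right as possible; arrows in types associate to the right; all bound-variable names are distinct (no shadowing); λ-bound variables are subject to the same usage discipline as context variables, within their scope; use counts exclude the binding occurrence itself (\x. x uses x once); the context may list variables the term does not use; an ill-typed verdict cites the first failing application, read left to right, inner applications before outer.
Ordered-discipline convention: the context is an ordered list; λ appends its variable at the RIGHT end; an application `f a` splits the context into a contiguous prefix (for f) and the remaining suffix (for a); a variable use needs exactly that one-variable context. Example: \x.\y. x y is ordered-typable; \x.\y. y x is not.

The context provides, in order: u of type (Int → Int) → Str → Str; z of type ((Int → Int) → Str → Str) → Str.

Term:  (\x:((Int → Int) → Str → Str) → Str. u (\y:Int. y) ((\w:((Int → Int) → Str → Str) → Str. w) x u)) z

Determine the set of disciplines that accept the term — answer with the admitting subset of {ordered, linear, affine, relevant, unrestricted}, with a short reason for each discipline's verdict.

accepted by: relevant, unrestricted
use counts: u ×2; z ×1; x [bound] ×1; y [bound] ×1; w [bound] ×1
order of uses: u, y, w, x, u, z
typing: well-typed — term : Str
ordered: ✗, uses contraction: u ×2
linear: ✗, uses contraction: u ×2
affine: ✗, uses contraction: u ×2
relevant: ✓, every one of u, z, x, y, w appears
unrestricted: ✓, well-typed at Str; no restrictions here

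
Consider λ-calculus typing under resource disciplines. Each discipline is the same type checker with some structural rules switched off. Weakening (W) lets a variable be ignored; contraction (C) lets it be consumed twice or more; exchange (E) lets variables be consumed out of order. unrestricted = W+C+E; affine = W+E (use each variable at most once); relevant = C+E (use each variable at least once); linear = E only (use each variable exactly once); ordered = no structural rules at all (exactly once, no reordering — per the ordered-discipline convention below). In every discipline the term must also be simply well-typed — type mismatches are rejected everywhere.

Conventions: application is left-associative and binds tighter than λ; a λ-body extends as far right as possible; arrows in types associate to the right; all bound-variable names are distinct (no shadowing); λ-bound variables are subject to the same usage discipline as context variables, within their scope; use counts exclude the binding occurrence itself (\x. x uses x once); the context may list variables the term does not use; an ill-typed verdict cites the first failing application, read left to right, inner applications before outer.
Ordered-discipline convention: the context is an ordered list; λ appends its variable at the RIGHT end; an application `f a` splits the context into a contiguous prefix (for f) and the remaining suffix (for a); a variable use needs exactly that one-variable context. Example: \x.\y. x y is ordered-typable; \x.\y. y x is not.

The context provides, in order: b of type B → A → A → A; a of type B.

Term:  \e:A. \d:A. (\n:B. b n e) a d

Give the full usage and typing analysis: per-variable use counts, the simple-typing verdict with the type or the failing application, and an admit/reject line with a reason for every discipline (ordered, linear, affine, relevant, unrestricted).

variable uses: b: 1, a: 1, e (bound): 1, d (bound): 1, n (bound): 1
use order (left to right): b, n, e, a, d
typing: well-typed at A → A → A
ordered: ✗, needs exchange: uses follow b, n, e, a, d
linear: ✓, single use per variable (b, a, e, d, n)
affine: ✓, b, a, e, d, n: no repeats, contraction unneeded
relevant: ✓, none of b, a, e, d, n goes unused
unrestricted: ✓, typability at A → A → A is all that's needed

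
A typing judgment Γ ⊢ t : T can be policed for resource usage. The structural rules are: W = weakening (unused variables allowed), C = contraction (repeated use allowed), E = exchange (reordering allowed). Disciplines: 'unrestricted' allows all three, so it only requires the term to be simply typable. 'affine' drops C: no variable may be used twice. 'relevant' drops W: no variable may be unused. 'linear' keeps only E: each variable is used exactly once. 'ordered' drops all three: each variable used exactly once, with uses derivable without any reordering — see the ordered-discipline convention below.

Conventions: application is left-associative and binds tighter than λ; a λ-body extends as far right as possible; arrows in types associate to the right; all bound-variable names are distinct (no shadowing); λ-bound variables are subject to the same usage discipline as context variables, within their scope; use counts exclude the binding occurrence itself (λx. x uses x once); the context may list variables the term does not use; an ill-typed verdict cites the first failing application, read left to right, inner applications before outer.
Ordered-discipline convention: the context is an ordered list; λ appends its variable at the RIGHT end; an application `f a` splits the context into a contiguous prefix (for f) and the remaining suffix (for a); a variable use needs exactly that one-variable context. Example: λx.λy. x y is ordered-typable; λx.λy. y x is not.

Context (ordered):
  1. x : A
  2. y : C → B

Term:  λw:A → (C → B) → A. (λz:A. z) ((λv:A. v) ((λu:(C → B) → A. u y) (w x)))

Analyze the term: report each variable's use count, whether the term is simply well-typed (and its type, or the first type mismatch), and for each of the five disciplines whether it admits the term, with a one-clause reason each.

use counts: x: 1×, y: 1×, w (λ-bound): 1×, z (λ-bound): 1×, v (λ-bound): 1×, u (λ-bound): 1×
uses in reading order: z, v, u, y, w, x
typing: ✓ — (A → (C → B) → A) → A
ordered ✗ (no ordered split (uses run z, v, u, y, w, x))
linear ✓ (x, y, w, z, v, u: one use apiece)
affine ✓ (none of x, y, w, z, v, u used more than once)
relevant ✓ (none of x, y, w, z, v, u goes unused)
unrestricted ✓ (typability at (A → (C → B) → A) → A is all that's needed)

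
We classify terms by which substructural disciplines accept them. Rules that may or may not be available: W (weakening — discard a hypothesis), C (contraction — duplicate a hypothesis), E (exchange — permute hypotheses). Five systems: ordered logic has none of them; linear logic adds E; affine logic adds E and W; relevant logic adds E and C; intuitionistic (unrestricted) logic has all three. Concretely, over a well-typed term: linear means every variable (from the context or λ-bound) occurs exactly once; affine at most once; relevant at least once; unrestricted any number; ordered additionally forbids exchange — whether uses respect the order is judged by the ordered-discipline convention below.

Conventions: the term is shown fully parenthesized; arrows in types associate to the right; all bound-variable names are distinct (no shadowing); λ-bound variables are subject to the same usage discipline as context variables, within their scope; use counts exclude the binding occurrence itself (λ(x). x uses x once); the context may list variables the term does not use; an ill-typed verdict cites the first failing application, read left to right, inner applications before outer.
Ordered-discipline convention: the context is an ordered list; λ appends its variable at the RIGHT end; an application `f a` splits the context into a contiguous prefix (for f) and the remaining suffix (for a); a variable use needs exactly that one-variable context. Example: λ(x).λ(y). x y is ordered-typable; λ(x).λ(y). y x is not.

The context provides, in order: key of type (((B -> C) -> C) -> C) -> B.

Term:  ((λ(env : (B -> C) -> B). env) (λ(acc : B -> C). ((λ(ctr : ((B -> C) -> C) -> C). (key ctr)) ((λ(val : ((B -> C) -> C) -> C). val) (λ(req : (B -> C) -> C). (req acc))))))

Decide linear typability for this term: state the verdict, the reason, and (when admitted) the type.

yes — key, env, acc, ctr, val, req: one use apiece; term : (B -> C) -> B
variable uses: key: 1×; env [bound]: 1×; acc [bound]: 1×; ctr [bound]: 1×; val [bound]: 1×; req [bound]: 1×
use order (left to right): env, key, ctr, val, req, acc
typing: well-typed at (B -> C) -> B
summary: ordered ✗ | linear ✓ | affine ✓ | relevant ✓ | unrestricted ✓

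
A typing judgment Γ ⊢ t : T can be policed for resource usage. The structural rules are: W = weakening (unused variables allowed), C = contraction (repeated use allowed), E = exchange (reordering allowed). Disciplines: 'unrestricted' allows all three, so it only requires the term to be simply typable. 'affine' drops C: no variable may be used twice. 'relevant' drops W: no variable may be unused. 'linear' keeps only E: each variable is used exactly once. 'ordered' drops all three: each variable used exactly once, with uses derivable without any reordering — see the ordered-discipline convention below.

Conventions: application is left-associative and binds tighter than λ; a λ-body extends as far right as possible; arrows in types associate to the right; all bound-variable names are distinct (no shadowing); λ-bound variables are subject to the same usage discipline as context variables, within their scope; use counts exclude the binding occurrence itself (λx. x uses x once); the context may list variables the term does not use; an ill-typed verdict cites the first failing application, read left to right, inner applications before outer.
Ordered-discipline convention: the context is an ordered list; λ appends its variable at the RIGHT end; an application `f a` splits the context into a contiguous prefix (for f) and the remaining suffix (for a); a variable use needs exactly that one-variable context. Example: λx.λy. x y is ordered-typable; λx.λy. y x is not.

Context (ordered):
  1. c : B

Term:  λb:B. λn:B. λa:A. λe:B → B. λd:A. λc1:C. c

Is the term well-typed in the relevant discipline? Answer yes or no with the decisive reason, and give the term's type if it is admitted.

no — unused: b, n, a, e, d, c1 — weakening required
variable uses: c: 1; b [bound]: 0; n [bound]: 0; a [bound]: 0; e [bound]: 0; d [bound]: 0; c1 [bound]: 0
order of uses: c
typing: ✓ — B → B → A → (B → B) → A → C → B
across the five disciplines: ordered ✗, linear ✗, affine ✓, relevant ✗, unrestricted ✓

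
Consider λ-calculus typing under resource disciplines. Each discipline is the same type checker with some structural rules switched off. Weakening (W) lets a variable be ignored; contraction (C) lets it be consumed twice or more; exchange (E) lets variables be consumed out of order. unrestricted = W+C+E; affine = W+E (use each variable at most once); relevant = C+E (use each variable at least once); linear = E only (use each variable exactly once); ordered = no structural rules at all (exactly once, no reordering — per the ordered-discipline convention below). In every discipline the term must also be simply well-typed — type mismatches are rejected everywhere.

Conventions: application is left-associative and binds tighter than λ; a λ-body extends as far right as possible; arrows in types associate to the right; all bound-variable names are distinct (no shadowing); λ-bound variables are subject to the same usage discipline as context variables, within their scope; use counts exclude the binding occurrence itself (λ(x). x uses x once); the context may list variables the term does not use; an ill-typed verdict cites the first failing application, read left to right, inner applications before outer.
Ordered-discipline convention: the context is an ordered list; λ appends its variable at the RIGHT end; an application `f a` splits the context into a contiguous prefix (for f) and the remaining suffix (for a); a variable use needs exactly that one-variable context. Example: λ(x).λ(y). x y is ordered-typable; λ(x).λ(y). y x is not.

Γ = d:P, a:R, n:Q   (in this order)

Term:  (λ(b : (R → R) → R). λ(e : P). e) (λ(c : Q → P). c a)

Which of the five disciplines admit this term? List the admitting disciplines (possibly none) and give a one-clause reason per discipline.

admitted by: none
usage: d=0, a=1, n=0, b [bound]=0, e [bound]=1, c [bound]=1
use order (left to right): e, c, a
typing: ill-typed: argument of type R where Q is required
ordered ✗ (a type mismatch blocks all five)
linear ✗ (the type mismatch rejects it)
affine ✗ (not simply typable)
relevant ✗ (fails simple typing)
unrestricted ✗ (a type mismatch blocks all five)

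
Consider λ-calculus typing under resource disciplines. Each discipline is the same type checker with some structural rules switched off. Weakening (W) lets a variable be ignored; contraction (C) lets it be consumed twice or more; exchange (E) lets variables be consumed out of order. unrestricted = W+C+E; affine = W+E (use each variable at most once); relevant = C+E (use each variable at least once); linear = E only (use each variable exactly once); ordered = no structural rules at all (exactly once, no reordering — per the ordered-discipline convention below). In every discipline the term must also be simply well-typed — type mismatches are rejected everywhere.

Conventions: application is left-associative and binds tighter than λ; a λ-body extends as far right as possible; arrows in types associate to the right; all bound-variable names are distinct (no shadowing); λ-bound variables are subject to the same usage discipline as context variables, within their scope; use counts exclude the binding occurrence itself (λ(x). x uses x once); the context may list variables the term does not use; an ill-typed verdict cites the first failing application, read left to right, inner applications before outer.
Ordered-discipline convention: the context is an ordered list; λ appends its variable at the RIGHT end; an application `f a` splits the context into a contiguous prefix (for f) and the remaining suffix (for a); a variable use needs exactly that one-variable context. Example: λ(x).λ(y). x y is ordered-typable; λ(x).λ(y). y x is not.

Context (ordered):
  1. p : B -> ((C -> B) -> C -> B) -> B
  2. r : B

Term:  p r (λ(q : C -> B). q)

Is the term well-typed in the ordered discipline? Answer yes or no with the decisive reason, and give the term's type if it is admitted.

yes — single-use (p, r, q), ordered derivation ok; term : B
variable uses: p ×1; r ×1; q (bound) ×1
use order (left to right): p, r, q
typing: well-typed — term : B
all disciplines: ordered ✓ · linear ✓ · affine ✓ · relevant ✓ · unrestricted ✓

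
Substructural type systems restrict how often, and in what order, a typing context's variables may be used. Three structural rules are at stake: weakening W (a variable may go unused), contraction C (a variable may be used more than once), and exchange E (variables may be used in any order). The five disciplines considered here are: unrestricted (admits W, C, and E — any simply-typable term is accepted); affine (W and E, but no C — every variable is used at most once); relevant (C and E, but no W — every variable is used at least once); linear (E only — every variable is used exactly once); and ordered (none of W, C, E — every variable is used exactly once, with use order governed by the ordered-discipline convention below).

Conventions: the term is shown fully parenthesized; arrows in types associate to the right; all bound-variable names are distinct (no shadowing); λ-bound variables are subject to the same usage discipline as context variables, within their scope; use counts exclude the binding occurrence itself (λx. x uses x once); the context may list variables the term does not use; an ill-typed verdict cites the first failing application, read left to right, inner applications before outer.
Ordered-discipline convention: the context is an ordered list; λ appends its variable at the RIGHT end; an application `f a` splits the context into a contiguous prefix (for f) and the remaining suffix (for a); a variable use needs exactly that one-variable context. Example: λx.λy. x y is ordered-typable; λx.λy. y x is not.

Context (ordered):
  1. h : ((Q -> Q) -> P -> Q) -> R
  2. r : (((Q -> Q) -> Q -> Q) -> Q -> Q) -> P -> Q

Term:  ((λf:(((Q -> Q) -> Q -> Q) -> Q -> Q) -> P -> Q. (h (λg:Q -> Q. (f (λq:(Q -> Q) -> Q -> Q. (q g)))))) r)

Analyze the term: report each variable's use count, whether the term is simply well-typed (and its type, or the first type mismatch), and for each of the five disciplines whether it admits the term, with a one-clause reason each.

counts: h: 1×, r: 1×, f [bound]: 1×, g [bound]: 1×, q [bound]: 1×
use order (left to right): h, f, q, g, r
typing: ✓ — R
ordered ✗ (no ordered split (uses run h, f, q, g, r))
linear ✓ (h, r, f, g, q: one use apiece)
affine ✓ (at most one use each (h, r, f, g, q))
relevant ✓ (h, r, f, g, q: all used, weakening unneeded)
unrestricted ✓ (well-typed at R; no restrictions here)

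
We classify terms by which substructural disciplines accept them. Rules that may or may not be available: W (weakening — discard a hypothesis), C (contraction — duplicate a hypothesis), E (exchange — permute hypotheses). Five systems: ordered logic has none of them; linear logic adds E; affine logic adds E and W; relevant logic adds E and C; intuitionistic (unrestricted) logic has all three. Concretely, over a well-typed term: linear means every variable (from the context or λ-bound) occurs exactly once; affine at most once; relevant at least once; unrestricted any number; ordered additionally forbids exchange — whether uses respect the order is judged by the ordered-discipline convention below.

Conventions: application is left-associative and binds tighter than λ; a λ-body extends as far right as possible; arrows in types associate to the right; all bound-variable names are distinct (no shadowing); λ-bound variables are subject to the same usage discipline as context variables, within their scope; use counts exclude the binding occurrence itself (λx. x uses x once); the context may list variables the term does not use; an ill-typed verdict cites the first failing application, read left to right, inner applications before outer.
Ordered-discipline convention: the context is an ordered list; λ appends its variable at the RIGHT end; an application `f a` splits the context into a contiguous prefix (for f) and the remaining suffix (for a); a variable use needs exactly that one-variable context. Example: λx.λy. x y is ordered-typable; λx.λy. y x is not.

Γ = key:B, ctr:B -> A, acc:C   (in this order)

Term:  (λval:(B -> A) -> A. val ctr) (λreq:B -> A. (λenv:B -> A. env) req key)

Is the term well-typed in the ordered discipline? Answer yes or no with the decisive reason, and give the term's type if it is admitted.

no — acc left unused
counts: key: 1×, ctr: 1×, acc: 0×, val (bound): 1×, req (bound): 1×, env (bound): 1×
left-to-right use order: val, ctr, env, req, key
typing: well-typed at A
all disciplines: ordered ✗ | linear ✗ | affine ✓ | relevant ✗ | unrestricted ✓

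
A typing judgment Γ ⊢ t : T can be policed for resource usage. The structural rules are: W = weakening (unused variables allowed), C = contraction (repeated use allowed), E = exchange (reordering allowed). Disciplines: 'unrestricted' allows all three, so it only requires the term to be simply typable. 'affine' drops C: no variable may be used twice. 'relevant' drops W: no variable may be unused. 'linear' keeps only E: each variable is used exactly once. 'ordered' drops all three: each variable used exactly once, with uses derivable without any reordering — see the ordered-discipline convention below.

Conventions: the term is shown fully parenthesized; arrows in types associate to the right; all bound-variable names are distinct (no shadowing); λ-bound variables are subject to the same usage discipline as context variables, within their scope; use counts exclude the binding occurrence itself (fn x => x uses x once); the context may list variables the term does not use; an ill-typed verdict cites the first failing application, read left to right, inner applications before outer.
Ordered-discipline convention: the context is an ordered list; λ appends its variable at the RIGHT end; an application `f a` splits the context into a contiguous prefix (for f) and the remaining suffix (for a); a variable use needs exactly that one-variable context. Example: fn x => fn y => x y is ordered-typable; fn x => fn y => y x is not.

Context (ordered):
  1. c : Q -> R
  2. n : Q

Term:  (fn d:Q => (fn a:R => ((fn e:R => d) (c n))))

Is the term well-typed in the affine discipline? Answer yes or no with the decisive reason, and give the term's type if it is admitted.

yes — no duplicate uses among c, n, d, a, e; term : Q -> R -> Q
usage: c: 1×; n: 1×; d (λ-bound): 1×; a (λ-bound): 0×; e (λ-bound): 0×
use order (left to right): d, c, n
typing: well-typed — term : Q -> R -> Q
per-discipline verdicts: ordered ✗, linear ✗, affine ✓, relevant ✗, unrestricted ✓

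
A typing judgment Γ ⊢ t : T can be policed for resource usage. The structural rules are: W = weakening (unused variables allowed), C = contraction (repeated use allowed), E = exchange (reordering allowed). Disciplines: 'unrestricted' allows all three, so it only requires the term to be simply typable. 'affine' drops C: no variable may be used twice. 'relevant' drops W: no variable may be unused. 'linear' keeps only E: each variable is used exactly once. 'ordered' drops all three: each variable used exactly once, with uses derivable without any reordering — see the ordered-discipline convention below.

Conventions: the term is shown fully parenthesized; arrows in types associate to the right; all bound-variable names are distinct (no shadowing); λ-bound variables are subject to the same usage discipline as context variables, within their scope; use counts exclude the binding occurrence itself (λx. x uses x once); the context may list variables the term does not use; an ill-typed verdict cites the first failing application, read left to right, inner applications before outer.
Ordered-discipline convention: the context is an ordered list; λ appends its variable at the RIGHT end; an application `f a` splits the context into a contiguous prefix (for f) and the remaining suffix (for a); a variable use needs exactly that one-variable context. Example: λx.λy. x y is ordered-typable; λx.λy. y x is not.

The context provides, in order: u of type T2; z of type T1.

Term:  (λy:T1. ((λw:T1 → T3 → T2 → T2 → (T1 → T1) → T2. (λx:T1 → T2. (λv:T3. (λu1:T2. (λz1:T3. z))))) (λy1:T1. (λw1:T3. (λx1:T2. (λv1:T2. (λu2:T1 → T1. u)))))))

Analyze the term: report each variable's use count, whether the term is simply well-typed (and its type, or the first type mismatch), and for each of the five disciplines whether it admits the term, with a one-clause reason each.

counts: u ×1; z ×1; y [bound] ×0; w [bound] ×0; x [bound] ×0; v [bound] ×0; u1 [bound] ×0; z1 [bound] ×0; y1 [bound] ×0; w1 [bound] ×0; x1 [bound] ×0; v1 [bound] ×0; u2 [bound] ×0
left-to-right use order: z, u
typing: the term checks, with type T1 → (T1 → T2) → T3 → T2 → T3 → T1
ordered ✗ (y, w, x, v, u1, z1, y1, w1, x1, v1, u2 never used (weakening))
linear ✗ (y, w, x, v, u1, z1, y1, w1, x1, v1, u2 never used (weakening))
affine ✓ (at most one use each (u, z, y, w, x, v, u1, z1, y1, w1, x1, v1, u2))
relevant ✗ (y, w, x, v, u1, z1, y1, w1, x1, v1, u2 never used (weakening))
unrestricted ✓ (type-checks (T1 → (T1 → T2) → T3 → T2 → T3 → T1) and nothing is barred)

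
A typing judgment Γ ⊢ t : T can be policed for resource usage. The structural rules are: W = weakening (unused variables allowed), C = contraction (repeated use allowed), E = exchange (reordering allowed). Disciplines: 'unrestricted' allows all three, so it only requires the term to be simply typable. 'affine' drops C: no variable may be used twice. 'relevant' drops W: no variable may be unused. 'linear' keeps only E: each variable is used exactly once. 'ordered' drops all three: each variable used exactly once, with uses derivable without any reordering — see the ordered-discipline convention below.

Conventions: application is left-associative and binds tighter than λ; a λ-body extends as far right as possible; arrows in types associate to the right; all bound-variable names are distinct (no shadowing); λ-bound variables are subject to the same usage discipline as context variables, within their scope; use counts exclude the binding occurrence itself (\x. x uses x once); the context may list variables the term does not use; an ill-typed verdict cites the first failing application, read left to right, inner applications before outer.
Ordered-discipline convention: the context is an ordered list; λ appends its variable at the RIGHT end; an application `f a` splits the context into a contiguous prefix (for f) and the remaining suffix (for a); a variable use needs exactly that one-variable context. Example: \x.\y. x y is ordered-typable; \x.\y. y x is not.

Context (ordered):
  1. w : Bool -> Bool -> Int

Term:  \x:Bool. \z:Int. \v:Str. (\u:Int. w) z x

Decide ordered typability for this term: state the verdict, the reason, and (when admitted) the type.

no — unused: v, u — weakening required
counts: w=1; x (λ-bound)=1; z (λ-bound)=1; v (λ-bound)=0; u (λ-bound)=0
left-to-right use order: w, z, x
typing: well-typed — term : Bool -> Int -> Str -> Bool -> Int
per-discipline verdicts: ordered ✗; linear ✗; affine ✓; relevant ✗; unrestricted ✓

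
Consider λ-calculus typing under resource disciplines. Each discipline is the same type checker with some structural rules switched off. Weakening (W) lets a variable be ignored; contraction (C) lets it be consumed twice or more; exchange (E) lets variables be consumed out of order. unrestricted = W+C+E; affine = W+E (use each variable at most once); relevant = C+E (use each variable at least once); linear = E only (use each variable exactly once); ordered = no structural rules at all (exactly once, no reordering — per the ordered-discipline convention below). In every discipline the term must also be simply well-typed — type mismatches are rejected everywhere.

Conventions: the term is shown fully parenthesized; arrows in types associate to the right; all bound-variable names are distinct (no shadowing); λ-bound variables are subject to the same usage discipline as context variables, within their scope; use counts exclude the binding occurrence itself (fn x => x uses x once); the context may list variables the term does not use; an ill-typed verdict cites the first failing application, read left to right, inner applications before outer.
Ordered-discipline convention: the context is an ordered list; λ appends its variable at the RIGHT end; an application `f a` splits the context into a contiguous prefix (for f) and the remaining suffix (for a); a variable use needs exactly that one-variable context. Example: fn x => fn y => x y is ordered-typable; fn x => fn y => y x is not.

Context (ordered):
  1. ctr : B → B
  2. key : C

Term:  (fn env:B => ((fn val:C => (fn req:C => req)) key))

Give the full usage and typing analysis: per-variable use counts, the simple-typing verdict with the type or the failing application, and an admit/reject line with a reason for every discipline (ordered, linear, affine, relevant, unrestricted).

counts: ctr=0, key=1, env (λ-bound)=0, val (λ-bound)=0, req (λ-bound)=1
left-to-right use order: req, key
typing: the term checks, with type B → C → C
ordered: ✗ — needs weakening: ctr, env, val unused
linear: ✗ — needs weakening: ctr, env, val unused
affine: ✓ — ctr, key, env, val, req: no repeats, contraction unneeded
relevant: ✗ — needs weakening: ctr, env, val unused
unrestricted: ✓ — typability at B → C → C is all that's needed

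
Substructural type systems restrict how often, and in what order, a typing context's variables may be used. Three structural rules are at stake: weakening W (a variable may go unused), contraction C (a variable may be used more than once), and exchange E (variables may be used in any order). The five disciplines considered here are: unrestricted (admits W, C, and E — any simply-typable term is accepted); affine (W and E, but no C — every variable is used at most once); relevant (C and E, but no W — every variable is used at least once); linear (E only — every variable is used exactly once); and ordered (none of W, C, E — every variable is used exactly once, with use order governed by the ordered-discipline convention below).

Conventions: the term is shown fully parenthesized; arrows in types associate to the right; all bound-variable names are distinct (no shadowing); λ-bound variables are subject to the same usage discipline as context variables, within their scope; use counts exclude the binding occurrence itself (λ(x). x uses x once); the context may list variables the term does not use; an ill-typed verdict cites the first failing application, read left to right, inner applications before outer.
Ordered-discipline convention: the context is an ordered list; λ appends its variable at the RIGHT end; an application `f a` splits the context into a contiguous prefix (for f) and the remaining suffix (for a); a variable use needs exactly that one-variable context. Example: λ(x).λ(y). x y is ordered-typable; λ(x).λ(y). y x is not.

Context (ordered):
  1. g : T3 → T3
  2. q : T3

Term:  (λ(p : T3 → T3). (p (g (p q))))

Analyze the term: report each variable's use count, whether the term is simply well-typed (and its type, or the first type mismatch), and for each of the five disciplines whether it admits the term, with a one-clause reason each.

variable uses: g=1; q=1; p (bound)=2
order of uses: p, g, p, q
typing: well-typed at (T3 → T3) → T3
ordered: ✗, p ×2 used more than once (contraction)
linear: ✗, p ×2 used more than once (contraction)
affine: ✗, p ×2 used more than once (contraction)
relevant: ✓, g, q, p: all used, weakening unneeded
unrestricted: ✓, simply typable at (T3 → T3) → T3; W, C, E all held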